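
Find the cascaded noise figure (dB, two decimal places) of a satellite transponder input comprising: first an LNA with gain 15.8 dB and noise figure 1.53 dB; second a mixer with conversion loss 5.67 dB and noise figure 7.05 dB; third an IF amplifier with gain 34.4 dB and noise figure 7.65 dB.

3.00 dB

Convert to linear (a loss of L dB is a gain of −L dB): F_i = 10^(NF_i/10), G_i = 10^(G_i,dB/10)
  Stage 1: F_1 = 10^(1.53/10) = 1.422, G_1 = 10^(15.8/10) = 38.02
  Stage 2: F_2 = 10^(7.05/10) = 5.070, G_2 = 10^(−5.67/10) = 0.2710
  Stage 3: F_3 = 10^(7.65/10) = 5.821, G_3 = 10^(34.4/10) = 2754
Friis cascade:
  F = 1.422 + (5.070 − 1)/38.02 + (5.821 − 1)/10.30 = 1.997
NF = 10 log₁₀(1.997) = 3.00 dB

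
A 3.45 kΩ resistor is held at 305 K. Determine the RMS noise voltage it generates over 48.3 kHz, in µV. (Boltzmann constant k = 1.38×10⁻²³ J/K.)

V_n = √(4kTRB)
4kTRB = 4 × 1.38×10⁻²³ × 305 × 3.45×10³ × 4.83×10⁴ = 2.81×10⁻¹² V²
V_n = √(2.81×10⁻¹²) = 1.67×10⁻⁶ V = 1.67 µV

1.67 µV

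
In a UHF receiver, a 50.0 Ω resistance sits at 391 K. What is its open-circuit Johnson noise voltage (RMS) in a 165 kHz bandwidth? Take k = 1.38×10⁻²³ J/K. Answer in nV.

V_n = √(4kTRB)
4kTRB = 4 × 1.38×10⁻²³ × 391 × 5.00×10¹ × 1.65×10⁵ = 1.78×10⁻¹³ V²
V_n = √(1.78×10⁻¹³) = 4.22×10⁻⁷ V = 422 nV

422 nV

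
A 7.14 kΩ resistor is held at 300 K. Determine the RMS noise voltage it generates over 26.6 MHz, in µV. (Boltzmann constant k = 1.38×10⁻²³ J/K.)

56.1 µV

V_n = √(4kTRB)
4kTRB = 4 × 1.38×10⁻²³ × 300 × 7.14×10³ × 2.66×10⁷ = 3.15×10⁻⁹ V²
V_n = √(3.15×10⁻⁹) = 5.61×10⁻⁵ V = 56.1 µV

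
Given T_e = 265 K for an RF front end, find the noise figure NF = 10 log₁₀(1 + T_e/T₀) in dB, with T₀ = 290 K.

2.82 dB

F = 1 + T_e/T₀ = 1 + 265/290 = 1.91379
NF = 10 log₁₀(1.91379) = 2.82 dB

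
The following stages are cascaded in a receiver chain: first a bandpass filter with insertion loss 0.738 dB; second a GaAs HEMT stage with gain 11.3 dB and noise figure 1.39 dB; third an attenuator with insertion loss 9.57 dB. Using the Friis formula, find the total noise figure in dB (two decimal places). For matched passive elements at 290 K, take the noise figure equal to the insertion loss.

Convert to linear (a loss of L dB is a gain of −L dB): F_i = 10^(NF_i/10), G_i = 10^(G_i,dB/10)
  Stage 1: F_1 = 10^(0.738/10) = 1.185, G_1 = 10^(−0.738/10) = 0.8437
  Stage 2: F_2 = 10^(1.39/10) = 1.377, G_2 = 10^(11.3/10) = 13.49
  Stage 3: F_3 = 10^(9.57/10) = 9.057, G_3 = 10^(−9.57/10) = 0.1104
Friis cascade:
  F = 1.185 + (1.377 − 1)/0.8437 + (9.057 − 1)/11.38 = 2.340
NF = 10 log₁₀(2.340) = 3.69 dB

3.69 dB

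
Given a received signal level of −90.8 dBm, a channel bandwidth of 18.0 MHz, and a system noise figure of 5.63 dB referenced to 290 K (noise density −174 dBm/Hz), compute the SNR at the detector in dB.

5.0 dB

Noise floor: N = −174 + 10 log₁₀(B) + NF
10 log₁₀(1.80×10⁷) = 72.55 dB
N = −174 + 72.55 + 5.63 = −95.82 dBm
SNR = P_sig − N = −90.8 − (−95.82) = 5.02 dB → 5.0 dB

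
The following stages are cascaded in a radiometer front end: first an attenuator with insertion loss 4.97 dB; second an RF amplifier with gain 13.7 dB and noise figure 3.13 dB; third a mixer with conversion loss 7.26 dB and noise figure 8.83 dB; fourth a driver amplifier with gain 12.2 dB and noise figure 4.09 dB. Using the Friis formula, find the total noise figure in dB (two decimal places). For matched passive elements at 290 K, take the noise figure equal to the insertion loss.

9.27 dB

Convert to linear (a loss of L dB is a gain of −L dB): F_i = 10^(NF_i/10), G_i = 10^(G_i,dB/10)
  Stage 1: F_1 = 10^(4.97/10) = 3.141, G_1 = 10^(−4.97/10) = 0.3184
  Stage 2: F_2 = 10^(3.13/10) = 2.056, G_2 = 10^(13.7/10) = 23.44
  Stage 3: F_3 = 10^(8.83/10) = 7.638, G_3 = 10^(−7.26/10) = 0.1879
  Stage 4: F_4 = 10^(4.09/10) = 2.564, G_4 = 10^(12.2/10) = 16.60
Friis cascade:
  F = 3.141 + (2.056 − 1)/0.3184 + (7.638 − 1)/7.464 + (2.564 − 1)/1.403 = 8.461
NF = 10 log₁₀(8.461) = 9.27 dB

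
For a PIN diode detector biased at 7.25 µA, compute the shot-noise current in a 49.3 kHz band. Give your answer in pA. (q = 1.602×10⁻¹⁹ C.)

I_n = √(2qI·B)
2qI·B = 2 × 1.602×10⁻¹⁹ × 7.25×10⁻⁶ × 4.93×10⁴ = 1.15×10⁻¹⁹ A²
I_n = √(1.15×10⁻¹⁹) = 3.38×10⁻¹⁰ A = 338 pA

338 pA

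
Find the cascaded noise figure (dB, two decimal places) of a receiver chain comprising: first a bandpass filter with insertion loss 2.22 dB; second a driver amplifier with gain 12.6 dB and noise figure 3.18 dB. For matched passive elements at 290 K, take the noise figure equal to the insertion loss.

5.40 dB

Convert to linear (a loss of L dB is a gain of −L dB): F_i = 10^(NF_i/10), G_i = 10^(G_i,dB/10)
  Stage 1: F_1 = 10^(2.22/10) = 1.667, G_1 = 10^(−2.22/10) = 0.5998
  Stage 2: F_2 = 10^(3.18/10) = 2.080, G_2 = 10^(12.6/10) = 18.20
Friis cascade:
  F = 1.667 + (2.080 − 1)/0.5998 = 3.467
NF = 10 log₁₀(3.467) = 5.40 dB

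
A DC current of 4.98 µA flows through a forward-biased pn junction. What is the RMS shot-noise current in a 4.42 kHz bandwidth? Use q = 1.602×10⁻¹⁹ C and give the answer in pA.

84.0 pA

I_n = √(2qI·B)
2qI·B = 2 × 1.602×10⁻¹⁹ × 4.98×10⁻⁶ × 4.42×10³ = 7.05×10⁻²¹ A²
I_n = √(7.05×10⁻²¹) = 8.40×10⁻¹¹ A = 84.0 pA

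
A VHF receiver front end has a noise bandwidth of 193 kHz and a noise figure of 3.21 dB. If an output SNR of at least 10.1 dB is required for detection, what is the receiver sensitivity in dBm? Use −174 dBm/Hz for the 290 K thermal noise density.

−107.8 dBm

Sensitivity = −174 + 10 log₁₀(B) + NF + SNR_min
= −174 + 52.86 + 3.21 + 10.1
= −107.83 dBm → −107.8 dBm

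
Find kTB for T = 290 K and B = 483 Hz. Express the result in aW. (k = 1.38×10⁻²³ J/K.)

1.93 aW

P_n = kTB = 1.38×10⁻²³ × 290 × 4.83×10² = 1.93×10⁻¹⁸ W = 1.93 aW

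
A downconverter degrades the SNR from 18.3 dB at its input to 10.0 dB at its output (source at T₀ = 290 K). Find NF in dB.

NF (dB) = SNR_in(dB) − SNR_out(dB) when the source is at T₀
NF = 18.3 − 10.0 = 8.3 dB

8.3 dB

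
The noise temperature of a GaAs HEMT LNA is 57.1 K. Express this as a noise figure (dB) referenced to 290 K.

F = 1 + T_e/T₀ = 1 + 57.1/290 = 1.1969
NF = 10 log₁₀(1.1969) = 0.781 dB

0.781 dB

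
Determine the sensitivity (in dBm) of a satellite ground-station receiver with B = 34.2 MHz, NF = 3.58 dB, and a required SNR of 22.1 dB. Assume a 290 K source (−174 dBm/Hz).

−73.0 dBm

Sensitivity = −174 + 10 log₁₀(B) + NF + SNR_min
= −174 + 75.34 + 3.58 + 22.1
= −72.98 dBm → −73.0 dBm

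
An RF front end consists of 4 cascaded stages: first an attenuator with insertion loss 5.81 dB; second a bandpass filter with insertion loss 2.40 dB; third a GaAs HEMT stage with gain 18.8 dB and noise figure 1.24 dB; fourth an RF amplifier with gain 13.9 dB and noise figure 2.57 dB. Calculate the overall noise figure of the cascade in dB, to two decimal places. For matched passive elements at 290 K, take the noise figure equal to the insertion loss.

Convert to linear (a loss of L dB is a gain of −L dB): F_i = 10^(NF_i/10), G_i = 10^(G_i,dB/10)
  Stage 1: F_1 = 10^(5.81/10) = 3.811, G_1 = 10^(−5.81/10) = 0.2624
  Stage 2: F_2 = 10^(2.40/10) = 1.738, G_2 = 10^(−2.40/10) = 0.5754
  Stage 3: F_3 = 10^(1.24/10) = 1.330, G_3 = 10^(18.8/10) = 75.86
  Stage 4: F_4 = 10^(2.57/10) = 1.807, G_4 = 10^(13.9/10) = 24.55
Friis cascade:
  F = 3.811 + (1.738 − 1)/0.2624 + (1.330 − 1)/0.1510 + (1.807 − 1)/11.46 = 8.881
NF = 10 log₁₀(8.881) = 9.48 dB

9.48 dB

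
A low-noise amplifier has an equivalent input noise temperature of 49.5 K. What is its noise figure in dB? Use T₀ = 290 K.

0.684 dB

F = 1 + T_e/T₀ = 1 + 49.5/290 = 1.17069
NF = 10 log₁₀(1.17069) = 0.684 dB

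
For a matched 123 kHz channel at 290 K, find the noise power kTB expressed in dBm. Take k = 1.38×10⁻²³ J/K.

−123.1 dBm

P_n = kTB = 1.38×10⁻²³ × 290 × 1.23×10⁵ = 4.92×10⁻¹⁶ W
In dBm: 10 log₁₀(4.92×10⁻¹⁶ / 10⁻³) = −123.1 dBm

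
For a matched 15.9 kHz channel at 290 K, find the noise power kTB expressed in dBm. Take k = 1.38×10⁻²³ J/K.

−132.0 dBm

P_n = kTB = 1.38×10⁻²³ × 290 × 1.59×10⁴ = 6.36×10⁻¹⁷ W
In dBm: 10 log₁₀(6.36×10⁻¹⁷ / 10⁻³) = −132.0 dBm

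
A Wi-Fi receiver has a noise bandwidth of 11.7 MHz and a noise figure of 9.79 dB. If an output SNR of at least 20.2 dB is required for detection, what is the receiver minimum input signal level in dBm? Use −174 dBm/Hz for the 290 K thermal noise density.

Sensitivity = −174 + 10 log₁₀(B) + NF + SNR_min
= −174 + 70.68 + 9.79 + 20.2
= −73.33 dBm → −73.3 dBm

−73.3 dBm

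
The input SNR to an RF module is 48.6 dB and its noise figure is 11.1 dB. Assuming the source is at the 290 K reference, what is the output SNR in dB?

By definition F = SNR_in/SNR_out, so in dB: SNR_out = SNR_in − NF
SNR_out = 48.6 − 11.1 = 37.5 dB

37.5 dB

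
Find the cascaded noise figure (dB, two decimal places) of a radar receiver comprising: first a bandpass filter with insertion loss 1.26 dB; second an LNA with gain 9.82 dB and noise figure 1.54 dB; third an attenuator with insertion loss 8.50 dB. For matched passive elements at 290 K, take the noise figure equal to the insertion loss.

4.40 dB

Convert to linear (a loss of L dB is a gain of −L dB): F_i = 10^(NF_i/10), G_i = 10^(G_i,dB/10)
  Stage 1: F_1 = 10^(1.26/10) = 1.337, G_1 = 10^(−1.26/10) = 0.7482
  Stage 2: F_2 = 10^(1.54/10) = 1.426, G_2 = 10^(9.82/10) = 9.594
  Stage 3: F_3 = 10^(8.50/10) = 7.079, G_3 = 10^(−8.50/10) = 0.1413
Friis cascade:
  F = 1.337 + (1.426 − 1)/0.7482 + (7.079 − 1)/7.178 = 2.752
NF = 10 log₁₀(2.752) = 4.40 dB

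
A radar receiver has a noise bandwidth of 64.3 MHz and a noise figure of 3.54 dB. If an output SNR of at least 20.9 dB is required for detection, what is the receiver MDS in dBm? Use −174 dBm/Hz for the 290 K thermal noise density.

−71.5 dBm

Sensitivity = −174 + 10 log₁₀(B) + NF + SNR_min
= −174 + 78.08 + 3.54 + 20.9
= −71.48 dBm → −71.5 dBm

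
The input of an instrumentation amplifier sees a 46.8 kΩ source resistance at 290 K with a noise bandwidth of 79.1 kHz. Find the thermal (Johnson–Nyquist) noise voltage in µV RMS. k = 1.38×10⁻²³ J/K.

V_n = √(4kTRB)
4kTRB = 4 × 1.38×10⁻²³ × 290 × 4.68×10⁴ × 7.91×10⁴ = 5.93×10⁻¹¹ V²
V_n = √(5.93×10⁻¹¹) = 7.70×10⁻⁶ V = 7.70 µV

7.70 µV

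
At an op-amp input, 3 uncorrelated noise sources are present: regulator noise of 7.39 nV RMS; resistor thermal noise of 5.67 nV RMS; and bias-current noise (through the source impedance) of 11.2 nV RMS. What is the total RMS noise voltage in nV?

Uncorrelated sources add in power (mean-square): V_tot = √(ΣV_i²)
V_tot = √[(7.39×10⁻⁹)² + (5.67×10⁻⁹)² + (1.12×10⁻⁸)²] = 1.46×10⁻⁸ V = 14.6 nV

14.6 nV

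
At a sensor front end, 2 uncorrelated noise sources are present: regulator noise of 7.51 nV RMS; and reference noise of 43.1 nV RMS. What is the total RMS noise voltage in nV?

43.7 nV

Uncorrelated sources add in power (mean-square): V_tot = √(ΣV_i²)
V_tot = √[(7.51×10⁻⁹)² + (4.31×10⁻⁸)²] = 4.37×10⁻⁸ V = 43.7 nV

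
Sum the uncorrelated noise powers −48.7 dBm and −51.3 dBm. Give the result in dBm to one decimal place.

Convert to linear, add, convert back:
P₁ = 1.35×10⁻⁸ W, P₂ = 7.41×10⁻⁹ W
P_tot = 2.09×10⁻⁸ W → 10 log₁₀(P_tot / 10⁻³) = −46.8 dBm

−46.8 dBm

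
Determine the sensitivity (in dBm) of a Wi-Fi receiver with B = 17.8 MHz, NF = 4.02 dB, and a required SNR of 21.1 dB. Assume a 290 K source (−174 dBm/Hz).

−76.4 dBm

Sensitivity = −174 + 10 log₁₀(B) + NF + SNR_min
= −174 + 72.5 + 4.02 + 21.1
= −76.38 dBm → −76.4 dBm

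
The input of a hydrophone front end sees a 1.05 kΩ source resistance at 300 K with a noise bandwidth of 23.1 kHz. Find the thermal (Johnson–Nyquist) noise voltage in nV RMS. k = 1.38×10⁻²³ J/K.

V_n = √(4kTRB)
4kTRB = 4 × 1.38×10⁻²³ × 300 × 1.05×10³ × 2.31×10⁴ = 4.02×10⁻¹³ V²
V_n = √(4.02×10⁻¹³) = 6.34×10⁻⁷ V = 634 nV

634 nV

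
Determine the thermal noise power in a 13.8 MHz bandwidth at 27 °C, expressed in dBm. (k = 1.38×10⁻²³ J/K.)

T = 27 °C + 273.15 = 300.15 K
P_n = kTB = 1.38×10⁻²³ × 300.15 × 1.38×10⁷ = 5.72×10⁻¹⁴ W
In dBm: 10 log₁₀(5.72×10⁻¹⁴ / 10⁻³) = −102.4 dBm

−102.4 dBm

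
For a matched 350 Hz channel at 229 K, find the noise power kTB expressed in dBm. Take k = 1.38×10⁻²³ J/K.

−149.6 dBm

P_n = kTB = 1.38×10⁻²³ × 229 × 3.50×10² = 1.11×10⁻¹⁸ W
In dBm: 10 log₁₀(1.11×10⁻¹⁸ / 10⁻³) = −149.6 dBm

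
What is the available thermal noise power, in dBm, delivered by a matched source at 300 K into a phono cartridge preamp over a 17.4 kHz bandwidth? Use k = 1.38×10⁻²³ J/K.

P_n = kTB = 1.38×10⁻²³ × 300 × 1.74×10⁴ = 7.20×10⁻¹⁷ W
In dBm: 10 log₁₀(7.20×10⁻¹⁷ / 10⁻³) = −131.4 dBm

−131.4 dBm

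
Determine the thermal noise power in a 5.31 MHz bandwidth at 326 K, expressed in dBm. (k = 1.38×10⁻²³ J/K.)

−106.2 dBm

P_n = kTB = 1.38×10⁻²³ × 326 × 5.31×10⁶ = 2.39×10⁻¹⁴ W
In dBm: 10 log₁₀(2.39×10⁻¹⁴ / 10⁻³) = −106.2 dBm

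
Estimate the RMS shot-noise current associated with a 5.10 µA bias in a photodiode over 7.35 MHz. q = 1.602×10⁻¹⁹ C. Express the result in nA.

I_n = √(2qI·B)
2qI·B = 2 × 1.602×10⁻¹⁹ × 5.10×10⁻⁶ × 7.35×10⁶ = 1.20×10⁻¹⁷ A²
I_n = √(1.20×10⁻¹⁷) = 3.47×10⁻⁹ A = 3.47 nA

3.47 nA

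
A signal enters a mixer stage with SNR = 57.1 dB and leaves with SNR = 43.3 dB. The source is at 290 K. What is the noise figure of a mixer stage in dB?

13.8 dB

NF (dB) = SNR_in(dB) − SNR_out(dB) when the source is at T₀
NF = 57.1 − 43.3 = 13.8 dB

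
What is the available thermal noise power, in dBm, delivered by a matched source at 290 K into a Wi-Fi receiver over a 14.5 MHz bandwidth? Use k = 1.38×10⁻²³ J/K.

−102.4 dBm

P_n = kTB = 1.38×10⁻²³ × 290 × 1.45×10⁷ = 5.80×10⁻¹⁴ W
In dBm: 10 log₁₀(5.80×10⁻¹⁴ / 10⁻³) = −102.4 dBm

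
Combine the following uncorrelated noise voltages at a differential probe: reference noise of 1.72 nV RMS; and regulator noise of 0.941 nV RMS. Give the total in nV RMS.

Uncorrelated sources add in power (mean-square): V_tot = √(ΣV_i²)
V_tot = √[(1.72×10⁻⁹)² + (9.41×10⁻¹⁰)²] = 1.96×10⁻⁹ V = 1.96 nV

1.96 nV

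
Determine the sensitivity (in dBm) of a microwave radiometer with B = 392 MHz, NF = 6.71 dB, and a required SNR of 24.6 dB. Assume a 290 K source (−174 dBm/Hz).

Sensitivity = −174 + 10 log₁₀(B) + NF + SNR_min
= −174 + 85.93 + 6.71 + 24.6
= −56.76 dBm → −56.8 dBm

−56.8 dBm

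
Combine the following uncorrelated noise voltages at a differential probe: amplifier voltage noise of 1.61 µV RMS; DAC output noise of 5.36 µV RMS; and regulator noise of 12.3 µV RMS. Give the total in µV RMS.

Uncorrelated sources add in power (mean-square): V_tot = √(ΣV_i²)
V_tot = √[(1.61×10⁻⁶)² + (5.36×10⁻⁶)² + (1.23×10⁻⁵)²] = 1.35×10⁻⁵ V = 13.5 µV

13.5 µV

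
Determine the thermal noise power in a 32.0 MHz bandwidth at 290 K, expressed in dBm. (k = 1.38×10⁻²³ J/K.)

−98.9 dBm

P_n = kTB = 1.38×10⁻²³ × 290 × 3.20×10⁷ = 1.28×10⁻¹³ W
In dBm: 10 log₁₀(1.28×10⁻¹³ / 10⁻³) = −98.9 dBm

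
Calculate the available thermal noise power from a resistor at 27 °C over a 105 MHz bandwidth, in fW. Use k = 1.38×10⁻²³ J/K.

435 fW

T = 27 °C + 273.15 = 300.15 K
P_n = kTB = 1.38×10⁻²³ × 300.15 × 1.05×10⁸ = 4.35×10⁻¹³ W = 435 fW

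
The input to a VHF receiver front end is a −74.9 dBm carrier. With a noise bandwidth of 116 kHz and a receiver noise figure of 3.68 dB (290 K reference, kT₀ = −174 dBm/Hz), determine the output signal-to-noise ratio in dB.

44.8 dB

Noise floor: N = −174 + 10 log₁₀(B) + NF
10 log₁₀(1.16×10⁵) = 50.64 dB
N = −174 + 50.64 + 3.68 = −119.68 dBm
SNR = P_sig − N = −74.9 − (−119.68) = 44.78 dB → 44.8 dB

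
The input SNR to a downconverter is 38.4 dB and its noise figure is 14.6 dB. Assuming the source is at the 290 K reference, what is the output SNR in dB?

By definition F = SNR_in/SNR_out, so in dB: SNR_out = SNR_in − NF
SNR_out = 38.4 − 14.6 = 23.8 dB

23.8 dB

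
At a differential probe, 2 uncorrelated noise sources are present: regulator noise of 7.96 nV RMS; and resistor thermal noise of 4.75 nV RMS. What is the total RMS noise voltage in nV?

Uncorrelated sources add in power (mean-square): V_tot = √(ΣV_i²)
V_tot = √[(7.96×10⁻⁹)² + (4.75×10⁻⁹)²] = 9.27×10⁻⁹ V = 9.27 nV

9.27 nV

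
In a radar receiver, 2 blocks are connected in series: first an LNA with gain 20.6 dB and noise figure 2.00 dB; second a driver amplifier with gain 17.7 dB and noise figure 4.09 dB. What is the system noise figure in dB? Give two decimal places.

2.04 dB

Convert to linear (a loss of L dB is a gain of −L dB): F_i = 10^(NF_i/10), G_i = 10^(G_i,dB/10)
  Stage 1: F_1 = 10^(2.00/10) = 1.585, G_1 = 10^(20.6/10) = 114.8
  Stage 2: F_2 = 10^(4.09/10) = 2.564, G_2 = 10^(17.7/10) = 58.88
Friis cascade:
  F = 1.585 + (2.564 − 1)/114.8 = 1.599
NF = 10 log₁₀(1.599) = 2.04 dB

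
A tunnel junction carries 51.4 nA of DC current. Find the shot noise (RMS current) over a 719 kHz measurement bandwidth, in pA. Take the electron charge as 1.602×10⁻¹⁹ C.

109 pA

I_n = √(2qI·B)
2qI·B = 2 × 1.602×10⁻¹⁹ × 5.14×10⁻⁸ × 7.19×10⁵ = 1.18×10⁻²⁰ A²
I_n = √(1.18×10⁻²⁰) = 1.09×10⁻¹⁰ A = 109 pA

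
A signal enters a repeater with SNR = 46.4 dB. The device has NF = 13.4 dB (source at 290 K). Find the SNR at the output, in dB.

33.0 dB

By definition F = SNR_in/SNR_out, so in dB: SNR_out = SNR_in − NF
SNR_out = 46.4 − 13.4 = 33.0 dB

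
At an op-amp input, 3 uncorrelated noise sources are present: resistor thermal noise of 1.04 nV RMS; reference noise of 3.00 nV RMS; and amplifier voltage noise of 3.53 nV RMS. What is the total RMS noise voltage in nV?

Uncorrelated sources add in power (mean-square): V_tot = √(ΣV_i²)
V_tot = √[(1.04×10⁻⁹)² + (3.00×10⁻⁹)² + (3.53×10⁻⁹)²] = 4.75×10⁻⁹ V = 4.75 nV

4.75 nV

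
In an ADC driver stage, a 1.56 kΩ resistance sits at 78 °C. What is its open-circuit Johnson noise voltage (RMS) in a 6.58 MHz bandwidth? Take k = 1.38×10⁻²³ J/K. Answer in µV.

T = 78 °C + 273.15 = 351.15 K
V_n = √(4kTRB)
4kTRB = 4 × 1.38×10⁻²³ × 351.15 × 1.56×10³ × 6.58×10⁶ = 1.99×10⁻¹⁰ V²
V_n = √(1.99×10⁻¹⁰) = 1.41×10⁻⁵ V = 14.1 µV

14.1 µV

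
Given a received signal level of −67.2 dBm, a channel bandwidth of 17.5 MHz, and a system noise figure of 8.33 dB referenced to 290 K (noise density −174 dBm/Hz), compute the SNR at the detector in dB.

26.0 dB

Noise floor: N = −174 + 10 log₁₀(B) + NF
10 log₁₀(1.75×10⁷) = 72.43 dB
N = −174 + 72.43 + 8.33 = −93.24 dBm
SNR = P_sig − N = −67.2 − (−93.24) = 26.04 dB → 26.0 dB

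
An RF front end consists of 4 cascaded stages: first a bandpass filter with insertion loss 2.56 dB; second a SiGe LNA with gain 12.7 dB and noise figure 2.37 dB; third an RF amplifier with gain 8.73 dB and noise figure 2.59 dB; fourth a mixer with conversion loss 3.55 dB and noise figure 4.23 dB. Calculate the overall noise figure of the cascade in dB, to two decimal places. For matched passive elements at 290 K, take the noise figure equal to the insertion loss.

5.07 dB

Convert to linear (a loss of L dB is a gain of −L dB): F_i = 10^(NF_i/10), G_i = 10^(G_i,dB/10)
  Stage 1: F_1 = 10^(2.56/10) = 1.803, G_1 = 10^(−2.56/10) = 0.5546
  Stage 2: F_2 = 10^(2.37/10) = 1.726, G_2 = 10^(12.7/10) = 18.62
  Stage 3: F_3 = 10^(2.59/10) = 1.816, G_3 = 10^(8.73/10) = 7.464
  Stage 4: F_4 = 10^(4.23/10) = 2.649, G_4 = 10^(−3.55/10) = 0.4416
Friis cascade:
  F = 1.803 + (1.726 − 1)/0.5546 + (1.816 − 1)/10.33 + (2.649 − 1)/77.09 = 3.212
NF = 10 log₁₀(3.212) = 5.07 dB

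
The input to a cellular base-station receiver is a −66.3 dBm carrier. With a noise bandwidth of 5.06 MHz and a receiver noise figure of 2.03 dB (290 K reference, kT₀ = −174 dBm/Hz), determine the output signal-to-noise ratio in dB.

38.6 dB

Noise floor: N = −174 + 10 log₁₀(B) + NF
10 log₁₀(5.06×10⁶) = 67.04 dB
N = −174 + 67.04 + 2.03 = −104.93 dBm
SNR = P_sig − N = −66.3 − (−104.93) = 38.63 dB → 38.6 dB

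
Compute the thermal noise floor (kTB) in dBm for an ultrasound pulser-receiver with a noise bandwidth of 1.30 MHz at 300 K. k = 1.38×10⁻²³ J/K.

−112.7 dBm

P_n = kTB = 1.38×10⁻²³ × 300 × 1.30×10⁶ = 5.38×10⁻¹⁵ W
In dBm: 10 log₁₀(5.38×10⁻¹⁵ / 10⁻³) = −112.7 dBm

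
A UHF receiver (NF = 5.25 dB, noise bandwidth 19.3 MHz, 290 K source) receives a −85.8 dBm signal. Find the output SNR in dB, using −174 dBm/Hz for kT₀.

Noise floor: N = −174 + 10 log₁₀(B) + NF
10 log₁₀(1.93×10⁷) = 72.86 dB
N = −174 + 72.86 + 5.25 = −95.89 dBm
SNR = P_sig − N = −85.8 − (−95.89) = 10.09 dB → 10.1 dB

10.1 dB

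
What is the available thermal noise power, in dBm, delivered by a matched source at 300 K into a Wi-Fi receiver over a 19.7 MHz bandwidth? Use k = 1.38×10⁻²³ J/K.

P_n = kTB = 1.38×10⁻²³ × 300 × 1.97×10⁷ = 8.16×10⁻¹⁴ W
In dBm: 10 log₁₀(8.16×10⁻¹⁴ / 10⁻³) = −100.9 dBm

−100.9 dBm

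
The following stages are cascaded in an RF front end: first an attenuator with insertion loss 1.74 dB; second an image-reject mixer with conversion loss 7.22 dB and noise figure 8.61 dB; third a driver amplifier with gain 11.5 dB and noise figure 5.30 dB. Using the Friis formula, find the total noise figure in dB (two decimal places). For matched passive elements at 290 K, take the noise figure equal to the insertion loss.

14.72 dB

Convert to linear (a loss of L dB is a gain of −L dB): F_i = 10^(NF_i/10), G_i = 10^(G_i,dB/10)
  Stage 1: F_1 = 10^(1.74/10) = 1.493, G_1 = 10^(−1.74/10) = 0.6699
  Stage 2: F_2 = 10^(8.61/10) = 7.261, G_2 = 10^(−7.22/10) = 0.1897
  Stage 3: F_3 = 10^(5.30/10) = 3.388, G_3 = 10^(11.5/10) = 14.13
Friis cascade:
  F = 1.493 + (7.261 − 1)/0.6699 + (3.388 − 1)/0.1271 = 29.64
NF = 10 log₁₀(29.64) = 14.72 dB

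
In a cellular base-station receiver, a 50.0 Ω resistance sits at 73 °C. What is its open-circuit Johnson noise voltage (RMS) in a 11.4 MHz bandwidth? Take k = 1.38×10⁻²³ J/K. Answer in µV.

T = 73 °C + 273.15 = 346.15 K
V_n = √(4kTRB)
4kTRB = 4 × 1.38×10⁻²³ × 346.15 × 5.00×10¹ × 1.14×10⁷ = 1.09×10⁻¹¹ V²
V_n = √(1.09×10⁻¹¹) = 3.30×10⁻⁶ V = 3.30 µV

3.30 µV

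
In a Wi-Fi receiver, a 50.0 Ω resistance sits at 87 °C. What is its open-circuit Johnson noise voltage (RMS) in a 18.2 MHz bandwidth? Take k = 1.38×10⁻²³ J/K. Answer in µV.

4.25 µV

T = 87 °C + 273.15 = 360.15 K
V_n = √(4kTRB)
4kTRB = 4 × 1.38×10⁻²³ × 360.15 × 5.00×10¹ × 1.82×10⁷ = 1.81×10⁻¹¹ V²
V_n = √(1.81×10⁻¹¹) = 4.25×10⁻⁶ V = 4.25 µV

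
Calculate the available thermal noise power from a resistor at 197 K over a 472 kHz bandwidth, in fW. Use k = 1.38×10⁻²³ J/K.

1.28 fW

P_n = kTB = 1.38×10⁻²³ × 197 × 4.72×10⁵ = 1.28×10⁻¹⁵ W = 1.28 fW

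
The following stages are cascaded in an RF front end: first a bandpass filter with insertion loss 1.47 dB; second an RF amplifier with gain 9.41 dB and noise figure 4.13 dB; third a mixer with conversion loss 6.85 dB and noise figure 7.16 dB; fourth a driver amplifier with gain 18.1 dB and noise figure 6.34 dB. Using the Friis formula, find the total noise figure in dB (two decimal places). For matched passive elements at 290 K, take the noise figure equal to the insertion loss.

Convert to linear (a loss of L dB is a gain of −L dB): F_i = 10^(NF_i/10), G_i = 10^(G_i,dB/10)
  Stage 1: F_1 = 10^(1.47/10) = 1.403, G_1 = 10^(−1.47/10) = 0.7129
  Stage 2: F_2 = 10^(4.13/10) = 2.588, G_2 = 10^(9.41/10) = 8.730
  Stage 3: F_3 = 10^(7.16/10) = 5.200, G_3 = 10^(−6.85/10) = 0.2065
  Stage 4: F_4 = 10^(6.34/10) = 4.305, G_4 = 10^(18.1/10) = 64.57
Friis cascade:
  F = 1.403 + (2.588 − 1)/0.7129 + (5.200 − 1)/6.223 + (4.305 − 1)/1.285 = 6.877
NF = 10 log₁₀(6.877) = 8.37 dB

8.37 dB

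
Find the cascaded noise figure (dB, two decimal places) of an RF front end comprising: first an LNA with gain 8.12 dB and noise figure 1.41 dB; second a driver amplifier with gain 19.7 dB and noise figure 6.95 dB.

Convert to linear (a loss of L dB is a gain of −L dB): F_i = 10^(NF_i/10), G_i = 10^(G_i,dB/10)
  Stage 1: F_1 = 10^(1.41/10) = 1.384, G_1 = 10^(8.12/10) = 6.486
  Stage 2: F_2 = 10^(6.95/10) = 4.955, G_2 = 10^(19.7/10) = 93.33
Friis cascade:
  F = 1.384 + (4.955 − 1)/6.486 = 1.993
NF = 10 log₁₀(1.993) = 3.00 dB

3.00 dB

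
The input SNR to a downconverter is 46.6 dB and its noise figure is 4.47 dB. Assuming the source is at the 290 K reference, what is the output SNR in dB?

42.13 dB

By definition F = SNR_in/SNR_out, so in dB: SNR_out = SNR_in − NF
SNR_out = 46.6 − 4.47 = 42.13 dB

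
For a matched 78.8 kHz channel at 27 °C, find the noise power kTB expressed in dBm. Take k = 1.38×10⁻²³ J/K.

−124.9 dBm

T = 27 °C + 273.15 = 300.15 K
P_n = kTB = 1.38×10⁻²³ × 300.15 × 7.88×10⁴ = 3.26×10⁻¹⁶ W
In dBm: 10 log₁₀(3.26×10⁻¹⁶ / 10⁻³) = −124.9 dBm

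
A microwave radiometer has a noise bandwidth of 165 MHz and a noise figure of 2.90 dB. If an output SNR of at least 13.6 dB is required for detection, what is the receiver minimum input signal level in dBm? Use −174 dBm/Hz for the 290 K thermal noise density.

−75.3 dBm

Sensitivity = −174 + 10 log₁₀(B) + NF + SNR_min
= −174 + 82.17 + 2.90 + 13.6
= −75.33 dBm → −75.3 dBm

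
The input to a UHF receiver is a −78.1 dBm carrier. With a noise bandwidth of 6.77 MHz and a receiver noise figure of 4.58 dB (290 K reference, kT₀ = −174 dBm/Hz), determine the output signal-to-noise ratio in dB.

Noise floor: N = −174 + 10 log₁₀(B) + NF
10 log₁₀(6.77×10⁶) = 68.31 dB
N = −174 + 68.31 + 4.58 = −101.11 dBm
SNR = P_sig − N = −78.1 − (−101.11) = 23.01 dB → 23.0 dB

23.0 dB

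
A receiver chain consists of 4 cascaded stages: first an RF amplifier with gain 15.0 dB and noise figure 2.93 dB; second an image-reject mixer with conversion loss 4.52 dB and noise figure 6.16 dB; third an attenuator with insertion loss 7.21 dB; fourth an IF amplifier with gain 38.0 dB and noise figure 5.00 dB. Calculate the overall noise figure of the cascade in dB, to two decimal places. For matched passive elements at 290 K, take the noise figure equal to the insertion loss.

Convert to linear (a loss of L dB is a gain of −L dB): F_i = 10^(NF_i/10), G_i = 10^(G_i,dB/10)
  Stage 1: F_1 = 10^(2.93/10) = 1.963, G_1 = 10^(15.0/10) = 31.62
  Stage 2: F_2 = 10^(6.16/10) = 4.130, G_2 = 10^(−4.52/10) = 0.3532
  Stage 3: F_3 = 10^(7.21/10) = 5.260, G_3 = 10^(−7.21/10) = 0.1901
  Stage 4: F_4 = 10^(5.00/10) = 3.162, G_4 = 10^(38.0/10) = 6310
Friis cascade:
  F = 1.963 + (4.130 − 1)/31.62 + (5.260 − 1)/11.17 + (3.162 − 1)/2.123 = 3.462
NF = 10 log₁₀(3.462) = 5.39 dB

5.39 dB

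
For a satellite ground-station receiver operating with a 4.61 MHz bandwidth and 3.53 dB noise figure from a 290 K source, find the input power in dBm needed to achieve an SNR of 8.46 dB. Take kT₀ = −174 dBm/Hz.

Sensitivity = −174 + 10 log₁₀(B) + NF + SNR_min
= −174 + 66.64 + 3.53 + 8.46
= −95.37 dBm → −95.4 dBm

−95.4 dBm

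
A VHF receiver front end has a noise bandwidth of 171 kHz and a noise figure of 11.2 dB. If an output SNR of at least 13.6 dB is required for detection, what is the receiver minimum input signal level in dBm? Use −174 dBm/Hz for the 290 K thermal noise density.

Sensitivity = −174 + 10 log₁₀(B) + NF + SNR_min
= −174 + 52.33 + 11.2 + 13.6
= −96.87 dBm → −96.9 dBm

−96.9 dBm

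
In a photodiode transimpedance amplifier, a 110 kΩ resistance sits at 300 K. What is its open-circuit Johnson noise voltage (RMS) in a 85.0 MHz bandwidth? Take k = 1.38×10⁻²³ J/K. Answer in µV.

V_n = √(4kTRB)
4kTRB = 4 × 1.38×10⁻²³ × 300 × 1.10×10⁵ × 8.50×10⁷ = 1.55×10⁻⁷ V²
V_n = √(1.55×10⁻⁷) = 3.93×10⁻⁴ V = 393 µV

393 µV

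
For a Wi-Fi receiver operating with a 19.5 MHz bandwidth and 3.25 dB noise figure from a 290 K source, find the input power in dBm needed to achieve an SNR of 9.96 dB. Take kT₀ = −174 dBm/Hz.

−87.9 dBm

Sensitivity = −174 + 10 log₁₀(B) + NF + SNR_min
= −174 + 72.9 + 3.25 + 9.96
= −87.89 dBm → −87.9 dBm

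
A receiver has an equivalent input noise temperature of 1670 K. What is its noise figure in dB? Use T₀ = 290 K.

8.30 dB

F = 1 + T_e/T₀ = 1 + 1670/290 = 6.75862
NF = 10 log₁₀(6.75862) = 8.30 dB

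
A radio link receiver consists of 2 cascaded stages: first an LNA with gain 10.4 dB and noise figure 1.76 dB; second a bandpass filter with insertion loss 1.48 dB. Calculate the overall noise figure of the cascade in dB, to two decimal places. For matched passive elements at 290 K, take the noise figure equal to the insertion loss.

Convert to linear (a loss of L dB is a gain of −L dB): F_i = 10^(NF_i/10), G_i = 10^(G_i,dB/10)
  Stage 1: F_1 = 10^(1.76/10) = 1.500, G_1 = 10^(10.4/10) = 10.96
  Stage 2: F_2 = 10^(1.48/10) = 1.406, G_2 = 10^(−1.48/10) = 0.7112
Friis cascade:
  F = 1.500 + (1.406 − 1)/10.96 = 1.537
NF = 10 log₁₀(1.537) = 1.87 dB

1.87 dB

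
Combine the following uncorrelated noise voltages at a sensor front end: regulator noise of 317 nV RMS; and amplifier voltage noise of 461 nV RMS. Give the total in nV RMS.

559 nV

Uncorrelated sources add in power (mean-square): V_tot = √(ΣV_i²)
V_tot = √[(3.17×10⁻⁷)² + (4.61×10⁻⁷)²] = 5.59×10⁻⁷ V = 559 nV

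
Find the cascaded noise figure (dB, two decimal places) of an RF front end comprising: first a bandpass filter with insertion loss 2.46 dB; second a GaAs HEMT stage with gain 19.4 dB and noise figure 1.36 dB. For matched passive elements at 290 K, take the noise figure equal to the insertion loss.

3.82 dB

Convert to linear (a loss of L dB is a gain of −L dB): F_i = 10^(NF_i/10), G_i = 10^(G_i,dB/10)
  Stage 1: F_1 = 10^(2.46/10) = 1.762, G_1 = 10^(−2.46/10) = 0.5675
  Stage 2: F_2 = 10^(1.36/10) = 1.368, G_2 = 10^(19.4/10) = 87.10
Friis cascade:
  F = 1.762 + (1.368 − 1)/0.5675 = 2.410
NF = 10 log₁₀(2.410) = 3.82 dB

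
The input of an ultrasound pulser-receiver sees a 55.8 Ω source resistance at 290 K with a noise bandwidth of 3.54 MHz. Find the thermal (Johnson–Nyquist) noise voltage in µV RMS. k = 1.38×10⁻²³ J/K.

V_n = √(4kTRB)
4kTRB = 4 × 1.38×10⁻²³ × 290 × 5.58×10¹ × 3.54×10⁶ = 3.16×10⁻¹² V²
V_n = √(3.16×10⁻¹²) = 1.78×10⁻⁶ V = 1.78 µV

1.78 µV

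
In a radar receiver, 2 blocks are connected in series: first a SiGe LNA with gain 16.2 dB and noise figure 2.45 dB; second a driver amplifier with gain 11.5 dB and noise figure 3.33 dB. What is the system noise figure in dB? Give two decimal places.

Convert to linear (a loss of L dB is a gain of −L dB): F_i = 10^(NF_i/10), G_i = 10^(G_i,dB/10)
  Stage 1: F_1 = 10^(2.45/10) = 1.758, G_1 = 10^(16.2/10) = 41.69
  Stage 2: F_2 = 10^(3.33/10) = 2.153, G_2 = 10^(11.5/10) = 14.13
Friis cascade:
  F = 1.758 + (2.153 − 1)/41.69 = 1.786
NF = 10 log₁₀(1.786) = 2.52 dB

2.52 dB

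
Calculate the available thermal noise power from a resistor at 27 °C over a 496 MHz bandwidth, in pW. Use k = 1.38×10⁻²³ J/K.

2.05 pW

T = 27 °C + 273.15 = 300.15 K
P_n = kTB = 1.38×10⁻²³ × 300.15 × 4.96×10⁸ = 2.05×10⁻¹² W = 2.05 pW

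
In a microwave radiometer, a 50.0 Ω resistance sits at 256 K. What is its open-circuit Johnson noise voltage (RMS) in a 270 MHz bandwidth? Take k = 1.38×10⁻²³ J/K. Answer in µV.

V_n = √(4kTRB)
4kTRB = 4 × 1.38×10⁻²³ × 256 × 5.00×10¹ × 2.70×10⁸ = 1.91×10⁻¹⁰ V²
V_n = √(1.91×10⁻¹⁰) = 1.38×10⁻⁵ V = 13.8 µV

13.8 µV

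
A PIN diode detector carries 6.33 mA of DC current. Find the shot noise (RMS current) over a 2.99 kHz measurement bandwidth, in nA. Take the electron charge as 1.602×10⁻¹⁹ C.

2.46 nA

I_n = √(2qI·B)
2qI·B = 2 × 1.602×10⁻¹⁹ × 6.33×10⁻³ × 2.99×10³ = 6.06×10⁻¹⁸ A²
I_n = √(6.06×10⁻¹⁸) = 2.46×10⁻⁹ A = 2.46 nA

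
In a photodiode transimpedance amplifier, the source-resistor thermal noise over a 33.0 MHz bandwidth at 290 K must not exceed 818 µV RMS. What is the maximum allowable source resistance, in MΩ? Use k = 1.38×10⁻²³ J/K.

1.27 MΩ

Johnson–Nyquist: V_n = √(4kTRB) ⇒ R = V_n² / (4kTB)
4kTB = 4 × 1.38×10⁻²³ × 290 × 3.30×10⁷ = 5.28×10⁻¹³
R = (8.18×10⁻⁴)² / 5.28×10⁻¹³ = 1.27×10⁶ Ω = 1.27 MΩ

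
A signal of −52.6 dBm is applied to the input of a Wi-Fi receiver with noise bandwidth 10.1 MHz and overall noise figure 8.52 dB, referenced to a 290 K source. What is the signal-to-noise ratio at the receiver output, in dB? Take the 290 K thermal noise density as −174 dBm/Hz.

Noise floor: N = −174 + 10 log₁₀(B) + NF
10 log₁₀(1.01×10⁷) = 70.04 dB
N = −174 + 70.04 + 8.52 = −95.44 dBm
SNR = P_sig − N = −52.6 − (−95.44) = 42.84 dB → 42.8 dB

42.8 dB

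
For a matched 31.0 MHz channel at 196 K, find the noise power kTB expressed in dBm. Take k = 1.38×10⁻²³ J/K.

P_n = kTB = 1.38×10⁻²³ × 196 × 3.10×10⁷ = 8.38×10⁻¹⁴ W
In dBm: 10 log₁₀(8.38×10⁻¹⁴ / 10⁻³) = −100.8 dBm

−100.8 dBm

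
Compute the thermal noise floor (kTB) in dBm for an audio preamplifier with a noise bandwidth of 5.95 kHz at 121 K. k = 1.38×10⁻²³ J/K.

−140.0 dBm

P_n = kTB = 1.38×10⁻²³ × 121 × 5.95×10³ = 9.94×10⁻¹⁸ W
In dBm: 10 log₁₀(9.94×10⁻¹⁸ / 10⁻³) = −140.0 dBm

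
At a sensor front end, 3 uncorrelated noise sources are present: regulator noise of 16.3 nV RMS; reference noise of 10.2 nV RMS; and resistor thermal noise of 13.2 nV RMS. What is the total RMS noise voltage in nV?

Uncorrelated sources add in power (mean-square): V_tot = √(ΣV_i²)
V_tot = √[(1.63×10⁻⁸)² + (1.02×10⁻⁸)² + (1.32×10⁻⁸)²] = 2.33×10⁻⁸ V = 23.3 nV

23.3 nV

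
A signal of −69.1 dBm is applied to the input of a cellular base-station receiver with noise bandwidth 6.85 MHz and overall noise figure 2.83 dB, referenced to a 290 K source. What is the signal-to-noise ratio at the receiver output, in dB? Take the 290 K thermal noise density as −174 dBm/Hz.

Noise floor: N = −174 + 10 log₁₀(B) + NF
10 log₁₀(6.85×10⁶) = 68.36 dB
N = −174 + 68.36 + 2.83 = −102.81 dBm
SNR = P_sig − N = −69.1 − (−102.81) = 33.71 dB → 33.7 dB

33.7 dB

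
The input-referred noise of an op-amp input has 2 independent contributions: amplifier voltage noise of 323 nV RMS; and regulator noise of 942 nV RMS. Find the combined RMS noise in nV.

996 nV

Uncorrelated sources add in power (mean-square): V_tot = √(ΣV_i²)
V_tot = √[(3.23×10⁻⁷)² + (9.42×10⁻⁷)²] = 9.96×10⁻⁷ V = 996 nV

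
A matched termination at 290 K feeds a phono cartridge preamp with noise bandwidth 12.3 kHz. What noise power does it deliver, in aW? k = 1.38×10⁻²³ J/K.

P_n = kTB = 1.38×10⁻²³ × 290 × 1.23×10⁴ = 4.92×10⁻¹⁷ W = 49.2 aW

49.2 aW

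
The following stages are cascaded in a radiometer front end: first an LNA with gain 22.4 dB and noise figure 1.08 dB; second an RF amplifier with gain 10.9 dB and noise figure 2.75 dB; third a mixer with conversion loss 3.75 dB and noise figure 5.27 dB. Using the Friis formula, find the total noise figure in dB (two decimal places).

1.10 dB

Convert to linear (a loss of L dB is a gain of −L dB): F_i = 10^(NF_i/10), G_i = 10^(G_i,dB/10)
  Stage 1: F_1 = 10^(1.08/10) = 1.282, G_1 = 10^(22.4/10) = 173.8
  Stage 2: F_2 = 10^(2.75/10) = 1.884, G_2 = 10^(10.9/10) = 12.30
  Stage 3: F_3 = 10^(5.27/10) = 3.365, G_3 = 10^(−3.75/10) = 0.4217
Friis cascade:
  F = 1.282 + (1.884 − 1)/173.8 + (3.365 − 1)/2138 = 1.289
NF = 10 log₁₀(1.289) = 1.10 dB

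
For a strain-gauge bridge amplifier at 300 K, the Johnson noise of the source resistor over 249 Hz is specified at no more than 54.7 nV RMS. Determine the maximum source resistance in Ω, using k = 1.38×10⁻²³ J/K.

726 Ω

Johnson–Nyquist: V_n = √(4kTRB) ⇒ R = V_n² / (4kTB)
4kTB = 4 × 1.38×10⁻²³ × 300 × 2.49×10² = 4.12×10⁻¹⁸
R = (5.47×10⁻⁸)² / 4.12×10⁻¹⁸ = 7.26×10² Ω = 726 Ω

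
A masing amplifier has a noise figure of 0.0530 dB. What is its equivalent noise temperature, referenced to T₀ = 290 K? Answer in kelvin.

F = 10^(0.0530/10) = 1.01228
T_e = (F − 1)·T₀ = (1.01228 − 1) × 290 = 3.56 K

3.56 K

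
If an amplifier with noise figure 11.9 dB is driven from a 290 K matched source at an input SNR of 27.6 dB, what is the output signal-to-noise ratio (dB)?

15.7 dB

By definition F = SNR_in/SNR_out, so in dB: SNR_out = SNR_in − NF
SNR_out = 27.6 − 11.9 = 15.7 dB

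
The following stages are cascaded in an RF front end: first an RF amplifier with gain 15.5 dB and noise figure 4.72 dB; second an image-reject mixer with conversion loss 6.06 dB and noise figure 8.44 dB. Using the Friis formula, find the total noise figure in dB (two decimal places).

4.96 dB

Convert to linear (a loss of L dB is a gain of −L dB): F_i = 10^(NF_i/10), G_i = 10^(G_i,dB/10)
  Stage 1: F_1 = 10^(4.72/10) = 2.965, G_1 = 10^(15.5/10) = 35.48
  Stage 2: F_2 = 10^(8.44/10) = 6.982, G_2 = 10^(−6.06/10) = 0.2477
Friis cascade:
  F = 2.965 + (6.982 − 1)/35.48 = 3.133
NF = 10 log₁₀(3.133) = 4.96 dB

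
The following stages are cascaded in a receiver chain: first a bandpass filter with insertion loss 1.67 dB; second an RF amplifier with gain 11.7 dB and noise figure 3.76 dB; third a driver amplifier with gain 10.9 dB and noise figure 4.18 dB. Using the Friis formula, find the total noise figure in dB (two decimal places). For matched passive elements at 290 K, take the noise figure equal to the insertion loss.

5.63 dB

Convert to linear (a loss of L dB is a gain of −L dB): F_i = 10^(NF_i/10), G_i = 10^(G_i,dB/10)
  Stage 1: F_1 = 10^(1.67/10) = 1.469, G_1 = 10^(−1.67/10) = 0.6808
  Stage 2: F_2 = 10^(3.76/10) = 2.377, G_2 = 10^(11.7/10) = 14.79
  Stage 3: F_3 = 10^(4.18/10) = 2.618, G_3 = 10^(10.9/10) = 12.30
Friis cascade:
  F = 1.469 + (2.377 − 1)/0.6808 + (2.618 − 1)/10.07 = 3.652
NF = 10 log₁₀(3.652) = 5.63 dB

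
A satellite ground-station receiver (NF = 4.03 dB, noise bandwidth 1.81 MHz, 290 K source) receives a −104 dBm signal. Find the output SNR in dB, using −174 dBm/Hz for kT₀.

3.4 dB

Noise floor: N = −174 + 10 log₁₀(B) + NF
10 log₁₀(1.81×10⁶) = 62.58 dB
N = −174 + 62.58 + 4.03 = −107.39 dBm
SNR = P_sig − N = −104 − (−107.39) = 3.39 dB → 3.4 dB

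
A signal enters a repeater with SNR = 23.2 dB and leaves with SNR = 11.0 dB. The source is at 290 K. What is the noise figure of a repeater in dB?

NF (dB) = SNR_in(dB) − SNR_out(dB) when the source is at T₀
NF = 23.2 − 11.0 = 12.2 dB

12.2 dB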